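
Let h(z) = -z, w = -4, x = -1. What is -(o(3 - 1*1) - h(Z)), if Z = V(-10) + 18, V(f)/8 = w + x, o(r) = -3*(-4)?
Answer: 10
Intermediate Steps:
o(r) = 12
V(f) = -40 (V(f) = 8*(-4 - 1) = 8*(-5) = -40)
Z = -22 (Z = -40 + 18 = -22)
-(o(3 - 1*1) - h(Z)) = -(12 - (-1)*(-22)) = -(12 - 1*22) = -(12 - 22) = -1*(-10) = 10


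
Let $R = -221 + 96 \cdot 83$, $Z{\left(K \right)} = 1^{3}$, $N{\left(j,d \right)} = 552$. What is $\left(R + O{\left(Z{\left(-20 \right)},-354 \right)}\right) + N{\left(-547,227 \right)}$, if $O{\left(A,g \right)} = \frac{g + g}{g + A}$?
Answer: $\frac{2930255}{353} \approx 8301.0$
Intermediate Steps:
$Z{\left(K \right)} = 1$
$R = 7747$ ($R = -221 + 7968 = 7747$)
$O{\left(A,g \right)} = \frac{2 g}{A + g}$
$\left(R + O{\left(Z{\left(-20 \right)},-354 \right)}\right) + N{\left(-547,227 \right)} = \left(7747 + 2 \left(-354\right) \frac{1}{1 - 354}\right) + 552 = \left(7747 + 2 \left(-354\right) \frac{1}{-353}\right) + 552 = \left(7747 + 2 \left(-354\right) \left(- \frac{1}{353}\right)\right) + 552 = \left(7747 + \frac{708}{353}\right) + 552 = \frac{2735399}{353} + 552 = \frac{2930255}{353}$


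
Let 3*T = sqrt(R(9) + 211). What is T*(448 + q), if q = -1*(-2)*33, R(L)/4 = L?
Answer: 514*sqrt(247)/3 ≈ 2692.7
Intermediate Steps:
R(L) = 4*L
q = 66 (q = 2*33 = 66)
T = sqrt(247)/3 (T = sqrt(4*9 + 211)/3 = sqrt(36 + 211)/3 = sqrt(247)/3 ≈ 5.2387)
T*(448 + q) = (sqrt(247)/3)*(448 + 66) = (sqrt(247)/3)*514 = 514*sqrt(247)/3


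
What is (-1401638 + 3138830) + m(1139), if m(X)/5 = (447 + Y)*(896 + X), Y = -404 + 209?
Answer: 4301292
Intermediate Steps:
Y = -195
m(X) = 1128960 + 1260*X (m(X) = 5*((447 - 195)*(896 + X)) = 5*(252*(896 + X)) = 5*(225792 + 252*X) = 1128960 + 1260*X)
(-1401638 + 3138830) + m(1139) = (-1401638 + 3138830) + (1128960 + 1260*1139) = 1737192 + (1128960 + 1435140) = 1737192 + 2564100 = 4301292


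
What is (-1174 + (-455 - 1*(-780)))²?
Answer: 720801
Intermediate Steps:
(-1174 + (-455 - 1*(-780)))² = (-1174 + (-455 + 780))² = (-1174 + 325)² = (-849)² = 720801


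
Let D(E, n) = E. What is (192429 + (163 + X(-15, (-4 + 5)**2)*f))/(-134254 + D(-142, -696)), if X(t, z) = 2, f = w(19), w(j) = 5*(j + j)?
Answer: -48243/33599 ≈ -1.4358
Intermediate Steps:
w(j) = 10*j (w(j) = 5*(2*j) = 10*j)
f = 190 (f = 10*19 = 190)
(192429 + (163 + X(-15, (-4 + 5)**2)*f))/(-134254 + D(-142, -696)) = (192429 + (163 + 2*190))/(-134254 - 142) = (192429 + (163 + 380))/(-134396) = (192429 + 543)*(-1/134396) = 192972*(-1/134396) = -48243/33599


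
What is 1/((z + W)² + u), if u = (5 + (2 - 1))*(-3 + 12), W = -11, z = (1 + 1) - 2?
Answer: 1/175 ≈ 0.0057143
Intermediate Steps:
z = 0 (z = 2 - 2 = 0)
u = 54 (u = (5 + 1)*9 = 6*9 = 54)
1/((z + W)² + u) = 1/((0 - 11)² + 54) = 1/((-11)² + 54) = 1/(121 + 54) = 1/175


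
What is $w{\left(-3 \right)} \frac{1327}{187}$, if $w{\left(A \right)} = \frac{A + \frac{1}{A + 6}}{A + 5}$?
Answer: $- \frac{5308}{561} \approx -9.4617$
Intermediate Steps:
$w{\left(A \right)} = \frac{A + \frac{1}{6 + A}}{5 + A}$
$w{\left(-3 \right)} \frac{1327}{187} = \frac{1 + \left(-3\right)^{2} + 6 \left(-3\right)}{30 + \left(-3\right)^{2} + 11 \left(-3\right)} \frac{1327}{187} = \frac{1 + 9 - 18}{30 + 9 - 33} \cdot 1327 \cdot \frac{1}{187} = \frac{1}{6} \left(-8\right) \frac{1327}{187} = \left(- \frac{4}{3}\right) \frac{1327}{187} = - \frac{5308}{561}$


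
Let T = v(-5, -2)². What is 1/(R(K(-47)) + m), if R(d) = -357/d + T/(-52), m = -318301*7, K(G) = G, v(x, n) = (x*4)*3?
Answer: -611/1361411036 ≈ -4.4880e-7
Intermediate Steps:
v(x, n) = 12*x (v(x, n) = (4*x)*3 = 12*x)
T = 3600 (T = (12*(-5))² = (-60)² = 3600)
m = -2228107
R(d) = -900/13 - 357/d (R(d) = -357/d + 3600/(-52) = -357/d + 3600*(-1/52) = -357/d - 900/13 = -900/13 - 357/d)
1/(R(K(-47)) + m) = 1/((-900/13 - 357/(-47)) - 2228107) = 1/((-900/13 - 357*(-1/47)) - 2228107) = 1/((-900/13 + 357/47) - 2228107) = 1/(-37659/611 - 2228107) = 1/(-1361411036/611) = -611/1361411036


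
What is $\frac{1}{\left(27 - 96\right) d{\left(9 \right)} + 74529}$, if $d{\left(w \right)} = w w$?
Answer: $\frac{1}{68940} \approx 1.4505 \cdot 10^{-5}$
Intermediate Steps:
$d{\left(w \right)} = w^{2}$
$\frac{1}{\left(27 - 96\right) d{\left(9 \right)} + 74529} = \frac{1}{\left(27 - 96\right) 9^{2} + 74529} = \frac{1}{\left(-69\right) 81 + 74529} = \frac{1}{-5589 + 74529} = \frac{1}{68940}$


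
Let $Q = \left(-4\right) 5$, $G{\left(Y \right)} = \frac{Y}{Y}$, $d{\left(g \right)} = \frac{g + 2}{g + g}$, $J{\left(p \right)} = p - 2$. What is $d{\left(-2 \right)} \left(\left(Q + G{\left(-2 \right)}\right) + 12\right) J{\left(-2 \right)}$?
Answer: $0$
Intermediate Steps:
$J{\left(p \right)} = -2 + p$
$d{\left(g \right)} = \frac{2 + g}{2 g}$
$G{\left(Y \right)} = 1$
$Q = -20$
$d{\left(-2 \right)} \left(\left(Q + G{\left(-2 \right)}\right) + 12\right) J{\left(-2 \right)} = \frac{2 - 2}{2 \left(-2\right)} \left(\left(-20 + 1\right) + 12\right) \left(-2 - 2\right) = \frac{1}{2} \left(- \frac{1}{2}\right) 0 \left(-19 + 12\right) \left(-4\right) = 0 \left(-7\right) \left(-4\right) = 0 \left(-4\right) = 0$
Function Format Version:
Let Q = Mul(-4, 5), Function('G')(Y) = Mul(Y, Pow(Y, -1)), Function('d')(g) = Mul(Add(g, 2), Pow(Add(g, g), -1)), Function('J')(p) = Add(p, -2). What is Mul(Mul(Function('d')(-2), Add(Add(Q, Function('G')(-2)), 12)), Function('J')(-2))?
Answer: 0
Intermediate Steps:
Function('J')(p) = Add(-2, p)
Function('d')(g) = Mul(Rational(1, 2), Pow(g, -1), Add(2, g)) (Function('d')(g) = Mul(Add(2, g), Pow(Mul(2, g), -1)) = Mul(Add(2, g), Mul(Rational(1, 2), Pow(g, -1))) = Mul(Rational(1, 2), Pow(g, -1), Add(2, g)))
Function('G')(Y) = 1
Q = -20
Mul(Mul(Function('d')(-2), Add(Add(Q, Function('G')(-2)), 12)), Function('J')(-2)) = Mul(Mul(Mul(Rational(1, 2), Pow(-2, -1), Add(2, -2)), Add(Add(-20, 1), 12)), Add(-2, -2)) = Mul(Mul(Mul(Rational(1, 2), Rational(-1, 2), 0), Add(-19, 12)), -4) = Mul(Mul(0, -7), -4) = Mul(0, -4) = 0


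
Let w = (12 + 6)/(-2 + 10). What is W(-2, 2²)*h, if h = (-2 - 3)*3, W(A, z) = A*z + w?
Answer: 345/4 ≈ 86.250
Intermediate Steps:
w = 9/4 (w = 18/8 = 18*(⅛) = 9/4 ≈ 2.2500)
W(A, z) = 9/4 + A*z (W(A, z) = A*z + 9/4 = 9/4 + A*z)
h = -15 (h = -5*3 = -15)
W(-2, 2²)*h = (9/4 - 2*2²)*(-15) = (9/4 - 2*4)*(-15) = (9/4 - 8)*(-15) = -23/4*(-15) = 345/4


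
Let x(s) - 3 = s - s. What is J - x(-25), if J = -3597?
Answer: -3600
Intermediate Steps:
x(s) = 3 (x(s) = 3 + (s - s) = 3 + 0 = 3)
J - x(-25) = -3597 - 1*3 = -3597 - 3 = -3600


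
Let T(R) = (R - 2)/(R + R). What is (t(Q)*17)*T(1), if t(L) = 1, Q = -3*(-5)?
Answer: -17/2 ≈ -8.5000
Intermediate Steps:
Q = 15
T(R) = (-2 + R)/(2*R) (T(R) = (-2 + R)/((2*R)) = (-2 + R)*(1/(2*R)) = (-2 + R)/(2*R))
(t(Q)*17)*T(1) = (1*17)*((½)*(-2 + 1)/1) = 17*((½)*1*(-1)) = 17*(-½) = -17/2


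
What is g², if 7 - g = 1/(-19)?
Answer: 17956/361 ≈ 49.740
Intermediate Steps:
g = 134/19 (g = 7 - 1/(-19) = 7 - 1*(-1/19) = 7 + 1/19 = 134/19 ≈ 7.0526)
g² = (134/19)² = 17956/361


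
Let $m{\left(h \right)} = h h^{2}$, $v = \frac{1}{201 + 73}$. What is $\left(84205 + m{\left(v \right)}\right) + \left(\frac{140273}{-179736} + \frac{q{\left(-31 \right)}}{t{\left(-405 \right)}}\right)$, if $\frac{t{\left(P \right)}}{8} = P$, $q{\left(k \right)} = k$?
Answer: $\frac{5253690041619790757}{62392234879080} \approx 84204.0$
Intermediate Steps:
$t{\left(P \right)} = 8 P$
$v = \frac{1}{274} \approx 0.0036496$
$m{\left(h \right)} = h^{3}$
$\left(84205 + m{\left(v \right)}\right) + \left(\frac{140273}{-179736} + \frac{q{\left(-31 \right)}}{t{\left(-405 \right)}}\right) = \left(84205 + \left(\frac{1}{274}\right)^{3}\right) + \left(\frac{140273}{-179736} - \frac{31}{8 \left(-405\right)}\right) = \left(84205 + \frac{1}{20570824}\right) - \left(\frac{140273}{179736} + \frac{31}{-3240}\right) = \frac{1732166234921}{20570824} - \frac{2338087}{3033045} = \frac{5253690041619790757}{62392234879080}$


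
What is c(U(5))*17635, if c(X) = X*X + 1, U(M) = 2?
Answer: 88175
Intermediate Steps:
c(X) = 1 + X² (c(X) = X² + 1 = 1 + X²)
c(U(5))*17635 = (1 + 2²)*17635 = (1 + 4)*17635 = 5*17635 = 88175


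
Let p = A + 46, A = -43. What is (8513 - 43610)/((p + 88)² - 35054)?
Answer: 35097/26773 ≈ 1.3109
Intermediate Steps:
p = 3 (p = -43 + 46 = 3)
(8513 - 43610)/((p + 88)² - 35054) = (8513 - 43610)/((3 + 88)² - 35054) = -35097/(91² - 35054) = -35097/(8281 - 35054) = -35097/(-26773) = -35097*(-1/26773) = 35097/26773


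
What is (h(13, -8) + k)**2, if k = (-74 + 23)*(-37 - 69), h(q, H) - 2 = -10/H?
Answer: 468159769/16 ≈ 2.9260e+7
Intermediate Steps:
h(q, H) = 2 - 10/H
k = 5406 (k = -51*(-106) = 5406)
(h(13, -8) + k)**2 = ((2 - 10/(-8)) + 5406)**2 = ((2 - 10*(-1/8)) + 5406)**2 = ((2 + 5/4) + 5406)**2 = (13/4 + 5406)**2 = (21637/4)**2 = 468159769/16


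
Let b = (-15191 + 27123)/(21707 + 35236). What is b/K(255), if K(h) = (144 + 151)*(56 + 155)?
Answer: 628/186548265 ≈ 3.3664e-6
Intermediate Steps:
K(h) = 62245 (K(h) = 295*211 = 62245)
b = 628/2997 (b = 11932/56943 = 11932*(1/56943) = 628/2997 ≈ 0.20954)
b/K(255) = (628/2997)/62245 = (628/2997)*(1/62245) = 628/186548265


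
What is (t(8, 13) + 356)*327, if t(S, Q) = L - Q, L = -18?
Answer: 106275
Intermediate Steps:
t(S, Q) = -18 - Q
(t(8, 13) + 356)*327 = ((-18 - 1*13) + 356)*327 = ((-18 - 13) + 356)*327 = (-31 + 356)*327 = 325*327 = 106275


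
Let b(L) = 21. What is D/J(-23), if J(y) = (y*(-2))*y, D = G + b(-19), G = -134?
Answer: 113/1058 ≈ 0.10681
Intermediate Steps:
D = -113 (D = -134 + 21 = -113)
J(y) = -2*y² (J(y) = (-2*y)*y = -2*y²)
D/J(-23) = -113/((-2*(-23)²)) = -113/((-2*529)) = -113/(-1058) = -113*(-1/1058) = 113/1058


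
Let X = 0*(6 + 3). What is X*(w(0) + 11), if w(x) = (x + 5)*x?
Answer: 0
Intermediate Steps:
w(x) = x*(5 + x) (w(x) = (5 + x)*x = x*(5 + x))
X = 0 (X = 0*9 = 0)
X*(w(0) + 11) = 0*(0*(5 + 0) + 11) = 0*(0*5 + 11) = 0*(0 + 11) = 0*11 = 0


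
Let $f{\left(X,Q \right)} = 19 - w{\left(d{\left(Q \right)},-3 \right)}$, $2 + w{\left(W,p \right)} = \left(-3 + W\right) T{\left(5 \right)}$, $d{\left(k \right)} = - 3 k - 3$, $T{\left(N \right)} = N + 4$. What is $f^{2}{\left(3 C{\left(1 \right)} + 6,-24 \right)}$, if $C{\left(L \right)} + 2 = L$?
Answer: $328329$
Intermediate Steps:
$C{\left(L \right)} = -2 + L$
$T{\left(N \right)} = 4 + N$
$d{\left(k \right)} = -3 - 3 k$
$w{\left(W,p \right)} = -29 + 9 W$ ($w{\left(W,p \right)} = -2 + \left(-3 + W\right) \left(4 + 5\right) = -2 + \left(-3 + W\right) 9 = -2 + \left(-27 + 9 W\right) = -29 + 9 W$)
$f{\left(X,Q \right)} = 75 + 27 Q$ ($f{\left(X,Q \right)} = 19 - \left(-29 + 9 \left(-3 - 3 Q\right)\right) = 19 - \left(-29 - \left(27 + 27 Q\right)\right) = 19 - \left(-56 - 27 Q\right) = 19 + \left(56 + 27 Q\right) = 75 + 27 Q$)
$f^{2}{\left(3 C{\left(1 \right)} + 6,-24 \right)} = \left(75 + 27 \left(-24\right)\right)^{2} = \left(75 - 648\right)^{2} = \left(-573\right)^{2} = 328329$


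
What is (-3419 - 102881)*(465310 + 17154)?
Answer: -51285923200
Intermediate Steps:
(-3419 - 102881)*(465310 + 17154) = -106300*482464 = -51285923200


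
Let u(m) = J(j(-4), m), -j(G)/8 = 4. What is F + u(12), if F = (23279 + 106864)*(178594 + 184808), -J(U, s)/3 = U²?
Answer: 47294223414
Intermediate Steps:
j(G) = -32 (j(G) = -8*4 = -32)
J(U, s) = -3*U²
u(m) = -3072 (u(m) = -3*(-32)² = -3*1024 = -3072)
F = 47294226486 (F = 130143*363402 = 47294226486)
F + u(12) = 47294226486 - 3072 = 47294223414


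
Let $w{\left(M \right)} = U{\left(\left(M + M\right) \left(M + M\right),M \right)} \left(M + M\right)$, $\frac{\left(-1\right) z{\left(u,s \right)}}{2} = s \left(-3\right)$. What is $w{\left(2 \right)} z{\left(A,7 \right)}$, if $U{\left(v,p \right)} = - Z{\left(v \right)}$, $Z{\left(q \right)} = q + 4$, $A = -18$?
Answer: $-3360$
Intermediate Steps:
$Z{\left(q \right)} = 4 + q$
$z{\left(u,s \right)} = 6 s$ ($z{\left(u,s \right)} = - 2 s \left(-3\right) = - 2 \left(- 3 s\right) = 6 s$)
$U{\left(v,p \right)} = -4 - v$ ($U{\left(v,p \right)} = - (4 + v) = -4 - v$)
$w{\left(M \right)} = 2 M \left(-4 - 4 M^{2}\right)$ ($w{\left(M \right)} = \left(-4 - \left(M + M\right) \left(M + M\right)\right) \left(M + M\right) = \left(-4 - 2 M 2 M\right) 2 M = \left(-4 - 4 M^{2}\right) 2 M = 2 M \left(-4 - 4 M^{2}\right)$)
$w{\left(2 \right)} z{\left(A,7 \right)} = \left(-8\right) 2 \left(1 + 2^{2}\right) 6 \cdot 7 = \left(-8\right) 2 \left(1 + 4\right) 42 = \left(-8\right) 2 \cdot 5 \cdot 42 = \left(-80\right) 42 = -3360$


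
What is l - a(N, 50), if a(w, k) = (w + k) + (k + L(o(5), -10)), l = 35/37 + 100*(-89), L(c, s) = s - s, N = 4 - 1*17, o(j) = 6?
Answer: -332484/37 ≈ -8986.0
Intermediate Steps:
N = -13 (N = 4 - 17 = -13)
L(c, s) = 0
l = -329265/37 (l = 35*(1/37) - 8900 = 35/37 - 8900 = -329265/37 ≈ -8899.0)
a(w, k) = w + 2*k (a(w, k) = (w + k) + (k + 0) = (k + w) + k = w + 2*k)
l - a(N, 50) = -329265/37 - (-13 + 2*50) = -329265/37 - (-13 + 100) = -329265/37 - 1*87 = -329265/37 - 87 = -332484/37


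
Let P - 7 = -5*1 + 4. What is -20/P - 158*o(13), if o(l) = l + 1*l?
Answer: -12334/3 ≈ -4111.3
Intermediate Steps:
P = 6 (P = 7 + (-5*1 + 4) = 7 + (-5 + 4) = 7 - 1 = 6)
o(l) = 2*l (o(l) = l + l = 2*l)
-20/P - 158*o(13) = -20/6 - 316*13 = -20*⅙ - 158*26 = -10/3 - 4108 = -12334/3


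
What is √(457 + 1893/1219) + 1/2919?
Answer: 1/2919 + 8*√10646746/1219 ≈ 21.414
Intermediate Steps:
√(457 + 1893/1219) + 1/2919 = √(558976/1219) + 1/2919 = 8*√10646746/1219 + 1/2919 = 1/2919 + 8*√10646746/1219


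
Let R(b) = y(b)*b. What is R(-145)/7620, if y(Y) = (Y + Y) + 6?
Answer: 2059/381 ≈ 5.4042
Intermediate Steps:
y(Y) = 6 + 2*Y (y(Y) = 2*Y + 6 = 6 + 2*Y)
R(b) = b*(6 + 2*b) (R(b) = (6 + 2*b)*b = b*(6 + 2*b))
R(-145)/7620 = (2*(-145)*(3 - 145))/7620 = (2*(-145)*(-142))*(1/7620) = 41180*(1/7620) = 2059/381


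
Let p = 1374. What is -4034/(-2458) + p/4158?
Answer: 1679222/851697 ≈ 1.9716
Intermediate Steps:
-4034/(-2458) + p/4158 = -4034/(-2458) + 1374/4158 = -4034*(-1/2458) + 1374*(1/4158) = 2017/1229 + 229/693 = 1679222/851697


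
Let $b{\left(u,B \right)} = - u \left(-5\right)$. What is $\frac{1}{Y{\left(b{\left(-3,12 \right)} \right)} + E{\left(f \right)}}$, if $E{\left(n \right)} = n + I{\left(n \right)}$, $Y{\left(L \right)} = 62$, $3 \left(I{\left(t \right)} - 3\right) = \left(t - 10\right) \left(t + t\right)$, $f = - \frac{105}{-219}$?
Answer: $\frac{15987}{998170} \approx 0.016016$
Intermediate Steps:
$b{\left(u,B \right)} = 5 u$
$f = \frac{35}{73}$ ($f = \left(-105\right) \left(- \frac{1}{219}\right) = \frac{35}{73} \approx 0.47945$)
$I{\left(t \right)} = 3 + \frac{2 t \left(-10 + t\right)}{3}$ ($I{\left(t \right)} = 3 + \frac{\left(t - 10\right) \left(t + t\right)}{3} = 3 + \frac{\left(-10 + t\right) 2 t}{3} = 3 + \frac{2 t \left(-10 + t\right)}{3}$)
$E{\left(n \right)} = 3 - \frac{17 n}{3} + \frac{2 n^{2}}{3}$ ($E{\left(n \right)} = n + \left(3 - \frac{20 n}{3} + \frac{2 n^{2}}{3}\right) = 3 - \frac{17 n}{3} + \frac{2 n^{2}}{3}$)
$\frac{1}{Y{\left(b{\left(-3,12 \right)} \right)} + E{\left(f \right)}} = \frac{1}{62 + \left(3 - \frac{595}{219} + \frac{2 \left(\frac{35}{73}\right)^{2}}{3}\right)} = \frac{1}{62 + \left(3 - \frac{595}{219} + \frac{2}{3} \cdot \frac{1225}{5329}\right)} = \frac{1}{62 + \left(3 - \frac{595}{219} + \frac{2450}{15987}\right)} = \frac{1}{62 + \frac{6976}{15987}} = \frac{1}{\frac{998170}{15987}} = \frac{15987}{998170}$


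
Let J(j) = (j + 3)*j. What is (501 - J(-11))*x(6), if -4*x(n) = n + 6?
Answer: -1239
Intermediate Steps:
J(j) = j*(3 + j) (J(j) = (3 + j)*j = j*(3 + j))
x(n) = -3/2 - n/4 (x(n) = -(n + 6)/4 = -(6 + n)/4 = -3/2 - n/4)
(501 - J(-11))*x(6) = (501 - (-11)*(3 - 11))*(-3/2 - 1/4*6) = (501 - (-11)*(-8))*(-3/2 - 3/2) = (501 - 1*88)*(-3) = (501 - 88)*(-3) = 413*(-3) = -1239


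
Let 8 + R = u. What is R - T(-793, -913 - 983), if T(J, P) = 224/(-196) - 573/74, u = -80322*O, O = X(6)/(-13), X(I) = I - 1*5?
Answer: 41612763/6734 ≈ 6179.5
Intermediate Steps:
X(I) = -5 + I (X(I) = I - 5 = -5 + I)
O = -1/13 (O = (-5 + 6)/(-13) = 1*(-1/13) = -1/13 ≈ -0.076923)
u = 80322/13 (u = -80322*(-1/13) = 80322/13 ≈ 6178.6)
R = 80218/13 (R = -8 + 80322/13 = 80218/13 ≈ 6170.6)
T(J, P) = -4603/518 (T(J, P) = 224*(-1/196) - 573*1/74 = -8/7 - 573/74 = -4603/518)
R - T(-793, -913 - 983) = 80218/13 - 1*(-4603/518) = 80218/13 + 4603/518 = 41612763/6734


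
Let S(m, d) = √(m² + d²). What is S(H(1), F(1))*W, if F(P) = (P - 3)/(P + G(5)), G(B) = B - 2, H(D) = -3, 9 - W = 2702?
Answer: -2693*√37/2 ≈ -8190.4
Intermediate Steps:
W = -2693 (W = 9 - 1*2702 = 9 - 2702 = -2693)
G(B) = -2 + B
F(P) = (-3 + P)/(3 + P) (F(P) = (P - 3)/(P + (-2 + 5)) = (-3 + P)/(P + 3) = (-3 + P)/(3 + P))
S(m, d) = √(d² + m²)
S(H(1), F(1))*W = √(((-3 + 1)/(3 + 1))² + (-3)²)*(-2693) = √((-2/4)² + 9)*(-2693) = √(((¼)*(-2))² + 9)*(-2693) = √((-½)² + 9)*(-2693) = √(¼ + 9)*(-2693) = √(37/4)*(-2693) = (√37/2)*(-2693) = -2693*√37/2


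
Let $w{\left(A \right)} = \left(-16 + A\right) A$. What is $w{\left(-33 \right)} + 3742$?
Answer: $5359$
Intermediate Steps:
$w{\left(A \right)} = A \left(-16 + A\right)$
$w{\left(-33 \right)} + 3742 = - 33 \left(-16 - 33\right) + 3742 = \left(-33\right) \left(-49\right) + 3742 = 1617 + 3742 = 5359$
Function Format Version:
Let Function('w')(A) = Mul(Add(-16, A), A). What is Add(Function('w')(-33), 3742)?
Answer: 5359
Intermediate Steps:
Function('w')(A) = Mul(A, Add(-16, A))
Add(Function('w')(-33), 3742) = Add(Mul(-33, Add(-16, -33)), 3742) = Add(Mul(-33, -49), 3742) = Add(1617, 3742) = 5359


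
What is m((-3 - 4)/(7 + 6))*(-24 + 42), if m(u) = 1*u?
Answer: -126/13 ≈ -9.6923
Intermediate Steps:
m(u) = u
m((-3 - 4)/(7 + 6))*(-24 + 42) = ((-3 - 4)/(7 + 6))*(-24 + 42) = -7/13*18 = -126/13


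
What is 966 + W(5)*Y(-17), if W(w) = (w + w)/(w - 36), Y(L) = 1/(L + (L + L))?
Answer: 1527256/1581 ≈ 966.01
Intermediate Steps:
Y(L) = 1/(3*L) (Y(L) = 1/(L + 2*L) = 1/(3*L))
W(w) = 2*w/(-36 + w) (W(w) = (2*w)/(-36 + w) = 2*w/(-36 + w))
966 + W(5)*Y(-17) = 966 + (2*5/(-36 + 5))*((⅓)/(-17)) = 966 + (2*5/(-31))*((⅓)*(-1/17)) = 966 + (2*5*(-1/31))*(-1/51) = 966 - 10/31*(-1/51) = 966 + 10/1581 = 1527256/1581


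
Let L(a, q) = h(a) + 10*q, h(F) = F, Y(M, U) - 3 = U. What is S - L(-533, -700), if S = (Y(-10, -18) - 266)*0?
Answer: 7533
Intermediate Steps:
Y(M, U) = 3 + U
L(a, q) = a + 10*q
S = 0 (S = ((3 - 18) - 266)*0 = (-15 - 266)*0 = -281*0 = 0)
S - L(-533, -700) = 0 - (-533 + 10*(-700)) = 0 - (-533 - 7000) = 0 - 1*(-7533) = 0 + 7533 = 7533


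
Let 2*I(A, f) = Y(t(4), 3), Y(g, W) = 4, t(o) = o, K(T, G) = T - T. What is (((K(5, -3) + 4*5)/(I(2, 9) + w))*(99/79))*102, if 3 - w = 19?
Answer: -100980/553 ≈ -182.60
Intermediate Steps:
K(T, G) = 0
w = -16 (w = 3 - 1*19 = 3 - 19 = -16)
I(A, f) = 2 (I(A, f) = (1/2)*4 = 2)
(((K(5, -3) + 4*5)/(I(2, 9) + w))*(99/79))*102 = (((0 + 4*5)/(2 - 16))*(99/79))*102 = (((0 + 20)/(-14))*(99*(1/79)))*102 = ((20*(-1/14))*(99/79))*102 = -10/7*99/79*102 = -990/553*102 = -100980/553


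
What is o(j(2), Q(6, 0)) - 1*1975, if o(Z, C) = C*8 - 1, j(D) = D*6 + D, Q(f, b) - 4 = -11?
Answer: -2032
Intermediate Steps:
Q(f, b) = -7 (Q(f, b) = 4 - 11 = -7)
j(D) = 7*D (j(D) = 6*D + D = 7*D)
o(Z, C) = -1 + 8*C (o(Z, C) = 8*C - 1 = -1 + 8*C)
o(j(2), Q(6, 0)) - 1*1975 = (-1 + 8*(-7)) - 1*1975 = (-1 - 56) - 1975 = -57 - 1975 = -2032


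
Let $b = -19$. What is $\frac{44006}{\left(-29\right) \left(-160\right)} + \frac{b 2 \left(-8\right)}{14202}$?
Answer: $\frac{156595943}{16474320} \approx 9.5055$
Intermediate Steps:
$\frac{44006}{\left(-29\right) \left(-160\right)} + \frac{b 2 \left(-8\right)}{14202} = \frac{44006}{\left(-29\right) \left(-160\right)} + \frac{\left(-19\right) 2 \left(-8\right)}{14202} = \frac{44006}{4640} + \left(-38\right) \left(-8\right) \frac{1}{14202} = 44006 \cdot \frac{1}{4640} + 304 \cdot \frac{1}{14202} = \frac{22003}{2320} + \frac{152}{7101} = \frac{156595943}{16474320}$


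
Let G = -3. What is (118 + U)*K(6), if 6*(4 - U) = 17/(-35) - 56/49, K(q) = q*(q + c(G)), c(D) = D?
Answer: 77031/35 ≈ 2200.9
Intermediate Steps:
K(q) = q*(-3 + q) (K(q) = q*(q - 3) = q*(-3 + q))
U = 299/70 (U = 4 - (17/(-35) - 56/49)/6 = 4 - (17*(-1/35) - 56*1/49)/6 = 4 - (-17/35 - 8/7)/6 = 4 - ⅙*(-57/35) = 4 + 19/70 = 299/70 ≈ 4.2714)
(118 + U)*K(6) = (118 + 299/70)*(6*(-3 + 6)) = 8559*(6*3)/70 = (8559/70)*18 = 77031/35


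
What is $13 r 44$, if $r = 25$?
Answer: $14300$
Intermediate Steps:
$13 r 44 = 13 \cdot 25 \cdot 44 = 325 \cdot 44 = 14300$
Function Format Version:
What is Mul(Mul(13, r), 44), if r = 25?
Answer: 14300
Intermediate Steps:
Mul(Mul(13, r), 44) = Mul(Mul(13, 25), 44) = Mul(325, 44) = 14300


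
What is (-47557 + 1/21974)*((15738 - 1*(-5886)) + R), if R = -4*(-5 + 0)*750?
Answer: -19136360771304/10987 ≈ -1.7417e+9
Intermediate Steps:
R = 15000 (R = -4*(-5)*750 = 20*750 = 15000)
(-47557 + 1/21974)*((15738 - 1*(-5886)) + R) = (-47557 + 1/21974)*((15738 - 1*(-5886)) + 15000) = (-47557 + 1/21974)*((15738 + 5886) + 15000) = -1045017517*(21624 + 15000)/21974 = -1045017517/21974*36624 = -19136360771304/10987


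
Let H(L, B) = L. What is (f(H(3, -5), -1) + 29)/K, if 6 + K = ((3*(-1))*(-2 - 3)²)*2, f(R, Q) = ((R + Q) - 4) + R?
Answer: -5/26 ≈ -0.19231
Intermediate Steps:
f(R, Q) = -4 + Q + 2*R (f(R, Q) = ((Q + R) - 4) + R = (-4 + Q + R) + R = -4 + Q + 2*R)
K = -156 (K = -6 + ((3*(-1))*(-2 - 3)²)*2 = -6 - 3*(-5)²*2 = -6 - 3*25*2 = -6 - 75*2 = -6 - 150 = -156)
(f(H(3, -5), -1) + 29)/K = ((-4 - 1 + 2*3) + 29)/(-156) = ((-4 - 1 + 6) + 29)*(-1/156) = (1 + 29)*(-1/156) = 30*(-1/156) = -5/26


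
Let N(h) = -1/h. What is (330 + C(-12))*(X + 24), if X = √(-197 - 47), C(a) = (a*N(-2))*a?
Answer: 9648 + 804*I*√61 ≈ 9648.0 + 6279.4*I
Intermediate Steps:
C(a) = a²/2 (C(a) = (a*(-1/(-2)))*a = (a*(-1*(-½)))*a = (a*(½))*a = (a/2)*a = a²/2)
X = 2*I*√61 (X = √(-244) = 2*I*√61 ≈ 15.62*I)
(330 + C(-12))*(X + 24) = (330 + (½)*(-12)²)*(2*I*√61 + 24) = (330 + (½)*144)*(24 + 2*I*√61) = (330 + 72)*(24 + 2*I*√61) = 402*(24 + 2*I*√61) = 9648 + 804*I*√61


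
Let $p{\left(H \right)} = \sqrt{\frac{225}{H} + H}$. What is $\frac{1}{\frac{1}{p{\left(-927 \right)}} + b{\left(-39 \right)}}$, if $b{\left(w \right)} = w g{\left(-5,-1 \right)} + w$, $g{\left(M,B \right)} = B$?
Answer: $\frac{53 i \sqrt{3502}}{103} \approx 30.451 i$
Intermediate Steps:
$p{\left(H \right)} = \sqrt{H + \frac{225}{H}}$
$b{\left(w \right)} = 0$ ($b{\left(w \right)} = w \left(-1\right) + w = - w + w = 0$)
$\frac{1}{\frac{1}{p{\left(-927 \right)}} + b{\left(-39 \right)}} = \frac{1}{\frac{1}{\sqrt{-927 + \frac{225}{-927}}} + 0} = \frac{1}{\frac{1}{\sqrt{-927 + 225 \left(- \frac{1}{927}\right)}} + 0} = \frac{1}{\frac{1}{\sqrt{-927 - \frac{25}{103}}} + 0} = \frac{1}{\frac{1}{\sqrt{- \frac{95506}{103}}} + 0} = \frac{1}{\frac{1}{\frac{53}{103} i \sqrt{3502}} + 0} = \frac{1}{- \frac{i \sqrt{3502}}{1802} + 0} = \frac{1}{\left(- \frac{1}{1802}\right) i \sqrt{3502}} = \frac{53 i \sqrt{3502}}{103}$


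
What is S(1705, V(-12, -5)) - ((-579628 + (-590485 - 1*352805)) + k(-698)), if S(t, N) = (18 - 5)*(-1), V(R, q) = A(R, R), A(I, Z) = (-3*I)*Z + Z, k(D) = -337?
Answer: 1523242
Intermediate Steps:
A(I, Z) = Z - 3*I*Z (A(I, Z) = -3*I*Z + Z = Z - 3*I*Z)
V(R, q) = R*(1 - 3*R)
S(t, N) = -13 (S(t, N) = 13*(-1) = -13)
S(1705, V(-12, -5)) - ((-579628 + (-590485 - 1*352805)) + k(-698)) = -13 - ((-579628 + (-590485 - 1*352805)) - 337) = -13 - ((-579628 + (-590485 - 352805)) - 337) = -13 - ((-579628 - 943290) - 337) = -13 - (-1522918 - 337) = -13 - 1*(-1523255) = -13 + 1523255 = 1523242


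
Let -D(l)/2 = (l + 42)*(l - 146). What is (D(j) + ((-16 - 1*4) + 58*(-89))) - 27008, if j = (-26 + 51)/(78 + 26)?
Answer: -107490033/5408 ≈ -19876.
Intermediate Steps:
j = 25/104 ≈ 0.24038
D(l) = -2*(-146 + l)*(42 + l) (D(l) = -2*(l + 42)*(l - 146) = -2*(42 + l)*(-146 + l) = -2*(-146 + l)*(42 + l))
(D(j) + ((-16 - 1*4) + 58*(-89))) - 27008 = ((12264 - 2*(25/104)² + 208*(25/104)) + ((-16 - 1*4) + 58*(-89))) - 27008 = ((12264 - 2*625/10816 + 50) + ((-16 - 4) - 5162)) - 27008 = ((12264 - 625/5408 + 50) + (-20 - 5162)) - 27008 = (66593487/5408 - 5182) - 27008 = 38569231/5408 - 27008 = -107490033/5408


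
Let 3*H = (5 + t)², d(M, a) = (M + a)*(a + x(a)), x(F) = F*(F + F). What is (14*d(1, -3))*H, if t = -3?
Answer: -560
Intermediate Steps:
x(F) = 2*F² (x(F) = F*(2*F) = 2*F²)
d(M, a) = (M + a)*(a + 2*a²)
H = 4/3 (H = (5 - 3)²/3 = (⅓)*2² = (⅓)*4 = 4/3 ≈ 1.3333)
(14*d(1, -3))*H = (14*(-3*(1 - 3 + 2*(-3)² + 2*1*(-3))))*(4/3) = (14*(-3*(1 - 3 + 2*9 - 6)))*(4/3) = (14*(-3*(1 - 3 + 18 - 6)))*(4/3) = (14*(-3*10))*(4/3) = (14*(-30))*(4/3) = -420*4/3 = -560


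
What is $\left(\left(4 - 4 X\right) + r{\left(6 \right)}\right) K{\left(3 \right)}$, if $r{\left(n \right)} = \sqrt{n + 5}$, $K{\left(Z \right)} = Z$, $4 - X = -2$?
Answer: $-60 + 3 \sqrt{11} \approx -50.05$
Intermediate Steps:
$X = 6$ ($X = 4 - -2 = 4 + 2 = 6$)
$r{\left(n \right)} = \sqrt{5 + n}$
$\left(\left(4 - 4 X\right) + r{\left(6 \right)}\right) K{\left(3 \right)} = \left(\left(4 - 24\right) + \sqrt{5 + 6}\right) 3 = \left(\left(4 - 24\right) + \sqrt{11}\right) 3 = \left(-20 + \sqrt{11}\right) 3 = -60 + 3 \sqrt{11}$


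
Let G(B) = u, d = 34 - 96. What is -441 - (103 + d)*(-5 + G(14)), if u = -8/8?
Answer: -195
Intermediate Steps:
d = -62
u = -1 (u = -8*1/8 = -1)
G(B) = -1
-441 - (103 + d)*(-5 + G(14)) = -441 - (103 - 62)*(-5 - 1) = -441 - 41*(-6) = -441 - 1*(-246) = -441 + 246 = -195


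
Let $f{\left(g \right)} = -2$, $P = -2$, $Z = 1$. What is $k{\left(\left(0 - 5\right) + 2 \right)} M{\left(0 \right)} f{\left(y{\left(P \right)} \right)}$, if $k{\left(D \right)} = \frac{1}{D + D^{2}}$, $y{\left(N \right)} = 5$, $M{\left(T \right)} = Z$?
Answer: $- \frac{1}{3} \approx -0.33333$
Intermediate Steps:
$M{\left(T \right)} = 1$
$k{\left(\left(0 - 5\right) + 2 \right)} M{\left(0 \right)} f{\left(y{\left(P \right)} \right)} = \frac{1}{\left(\left(0 - 5\right) + 2\right) \left(1 + \left(\left(0 - 5\right) + 2\right)\right)} 1 \left(-2\right) = \frac{1}{\left(-5 + 2\right) \left(1 + \left(-5 + 2\right)\right)} 1 \left(-2\right) = \frac{1}{\left(-3\right) \left(1 - 3\right)} 1 \left(-2\right) = - \frac{1}{3 \left(-2\right)} 1 \left(-2\right) = \left(- \frac{1}{3}\right) \left(- \frac{1}{2}\right) 1 \left(-2\right) = \frac{1}{6} \cdot 1 \left(-2\right) = \frac{1}{6} \left(-2\right) = - \frac{1}{3}$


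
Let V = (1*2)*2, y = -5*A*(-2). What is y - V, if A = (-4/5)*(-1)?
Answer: 4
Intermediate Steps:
A = ⅘ (A = ((⅕)*(-4))*(-1) = -⅘*(-1) = ⅘ ≈ 0.80000)
y = 8 (y = -5*⅘*(-2) = -4*(-2) = 8)
V = 4 (V = 2*2 = 4)
y - V = 8 - 1*4 = 8 - 4 = 4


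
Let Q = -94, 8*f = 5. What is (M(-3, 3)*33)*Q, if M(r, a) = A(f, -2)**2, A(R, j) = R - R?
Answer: 0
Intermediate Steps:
f = 5/8 (f = (1/8)*5 = 5/8 ≈ 0.62500)
A(R, j) = 0
M(r, a) = 0 (M(r, a) = 0**2 = 0)
(M(-3, 3)*33)*Q = (0*33)*(-94) = 0*(-94) = 0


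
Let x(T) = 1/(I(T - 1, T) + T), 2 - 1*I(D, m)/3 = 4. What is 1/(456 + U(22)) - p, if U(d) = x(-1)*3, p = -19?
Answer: 60598/3189 ≈ 19.002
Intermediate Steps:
I(D, m) = -6 (I(D, m) = 6 - 3*4 = 6 - 12 = -6)
x(T) = 1/(-6 + T)
U(d) = -3/7 (U(d) = 3/(-6 - 1) = 3/(-7) = -⅐*3 = -3/7)
1/(456 + U(22)) - p = 1/(456 - 3/7) - 1*(-19) = 1/(3189/7) + 19 = 7/3189 + 19 = 60598/3189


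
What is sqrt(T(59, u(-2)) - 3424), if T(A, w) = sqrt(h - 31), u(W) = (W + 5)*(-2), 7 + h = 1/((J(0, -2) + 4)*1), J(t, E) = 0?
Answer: sqrt(-13696 + 2*I*sqrt(151))/2 ≈ 0.0525 + 58.515*I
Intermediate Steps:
h = -27/4 (h = -7 + 1/((0 + 4)*1) = -7 + 1/(4*1) = -7 + 1/4 = -27/4 ≈ -6.7500)
u(W) = -10 - 2*W (u(W) = (5 + W)*(-2) = -10 - 2*W)
T(A, w) = I*sqrt(151)/2 (T(A, w) = sqrt(-27/4 - 31) = sqrt(-151/4) = I*sqrt(151)/2)
sqrt(T(59, u(-2)) - 3424) = sqrt(I*sqrt(151)/2 - 3424) = sqrt(-3424 + I*sqrt(151)/2)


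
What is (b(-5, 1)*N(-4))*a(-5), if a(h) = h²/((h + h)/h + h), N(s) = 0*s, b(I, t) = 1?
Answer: 0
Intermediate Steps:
N(s) = 0
a(h) = h²/(2 + h) (a(h) = h²/((2*h)/h + h) = h²/(2 + h))
(b(-5, 1)*N(-4))*a(-5) = (1*0)*((-5)²/(2 - 5)) = 0*(25/(-3)) = 0*(25*(-⅓)) = 0*(-25/3) = 0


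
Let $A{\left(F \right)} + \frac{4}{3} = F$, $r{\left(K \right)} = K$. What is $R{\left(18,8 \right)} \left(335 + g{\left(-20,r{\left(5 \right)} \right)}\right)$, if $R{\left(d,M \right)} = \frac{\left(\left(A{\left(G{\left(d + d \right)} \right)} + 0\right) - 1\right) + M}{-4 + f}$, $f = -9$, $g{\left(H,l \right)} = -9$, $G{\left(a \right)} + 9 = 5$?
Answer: $- \frac{1630}{39} \approx -41.795$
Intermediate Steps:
$G{\left(a \right)} = -4$ ($G{\left(a \right)} = -9 + 5 = -4$)
$A{\left(F \right)} = - \frac{4}{3} + F$
$R{\left(d,M \right)} = \frac{19}{39} - \frac{M}{13}$ ($R{\left(d,M \right)} = \frac{\left(\left(\left(- \frac{4}{3} - 4\right) + 0\right) - 1\right) + M}{-4 - 9} = \frac{\left(\left(- \frac{16}{3} + 0\right) - 1\right) + M}{-13} = \left(\left(- \frac{16}{3} - 1\right) + M\right) \left(- \frac{1}{13}\right) = \left(- \frac{19}{3} + M\right) \left(- \frac{1}{13}\right) = \frac{19}{39} - \frac{M}{13}$)
$R{\left(18,8 \right)} \left(335 + g{\left(-20,r{\left(5 \right)} \right)}\right) = \left(\frac{19}{39} - \frac{8}{13}\right) \left(335 - 9\right) = \left(\frac{19}{39} - \frac{8}{13}\right) 326 = \left(- \frac{5}{39}\right) 326 = - \frac{1630}{39}$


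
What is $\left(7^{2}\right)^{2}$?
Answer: $2401$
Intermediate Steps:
$\left(7^{2}\right)^{2} = 49^{2} = 2401$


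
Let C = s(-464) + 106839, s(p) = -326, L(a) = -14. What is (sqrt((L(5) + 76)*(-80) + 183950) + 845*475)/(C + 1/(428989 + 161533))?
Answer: 237020767750/62898269787 + 590522*sqrt(178990)/62898269787 ≈ 3.7723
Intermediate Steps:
C = 106513 (C = -326 + 106839 = 106513)
(sqrt((L(5) + 76)*(-80) + 183950) + 845*475)/(C + 1/(428989 + 161533)) = (sqrt((-14 + 76)*(-80) + 183950) + 845*475)/(106513 + 1/(428989 + 161533)) = (sqrt(62*(-80) + 183950) + 401375)/(106513 + 1/590522) = (sqrt(-4960 + 183950) + 401375)/(106513 + 1/590522) = (sqrt(178990) + 401375)/(62898269787/590522) = (401375 + sqrt(178990))*(590522/62898269787) = 237020767750/62898269787 + 590522*sqrt(178990)/62898269787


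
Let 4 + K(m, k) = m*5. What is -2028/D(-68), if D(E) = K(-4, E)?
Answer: 169/2 ≈ 84.500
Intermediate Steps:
K(m, k) = -4 + 5*m (K(m, k) = -4 + m*5 = -4 + 5*m)
D(E) = -24 (D(E) = -4 + 5*(-4) = -4 - 20 = -24)
-2028/D(-68) = -2028/(-24) = -2028*(-1/24) = 169/2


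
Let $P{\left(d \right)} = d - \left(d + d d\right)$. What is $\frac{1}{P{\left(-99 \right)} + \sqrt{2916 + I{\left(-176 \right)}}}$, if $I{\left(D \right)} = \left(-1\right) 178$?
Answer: $- \frac{9801}{96056863} - \frac{37 \sqrt{2}}{96056863} \approx -0.00010258$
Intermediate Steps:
$I{\left(D \right)} = -178$
$P{\left(d \right)} = - d^{2}$ ($P{\left(d \right)} = d - \left(d + d^{2}\right) = - d^{2}$)
$\frac{1}{P{\left(-99 \right)} + \sqrt{2916 + I{\left(-176 \right)}}} = \frac{1}{- \left(-99\right)^{2} + \sqrt{2916 - 178}} = \frac{1}{\left(-1\right) 9801 + \sqrt{2738}} = \frac{1}{-9801 + 37 \sqrt{2}}$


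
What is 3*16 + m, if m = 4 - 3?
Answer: 49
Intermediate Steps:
m = 1
3*16 + m = 3*16 + 1 = 48 + 1 = 49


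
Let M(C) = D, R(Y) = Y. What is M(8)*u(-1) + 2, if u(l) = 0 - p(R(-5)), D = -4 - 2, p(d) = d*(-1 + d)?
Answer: 182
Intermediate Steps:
D = -6
u(l) = -30 (u(l) = 0 - (-5)*(-1 - 5) = 0 - (-5)*(-6) = 0 - 1*30 = 0 - 30 = -30)
M(C) = -6
M(8)*u(-1) + 2 = -6*(-30) + 2 = 180 + 2 = 182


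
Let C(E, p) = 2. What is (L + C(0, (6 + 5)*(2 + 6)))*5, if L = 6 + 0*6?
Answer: 40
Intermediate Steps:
L = 6 (L = 6 + 0 = 6)
(L + C(0, (6 + 5)*(2 + 6)))*5 = (6 + 2)*5 = 8*5 = 40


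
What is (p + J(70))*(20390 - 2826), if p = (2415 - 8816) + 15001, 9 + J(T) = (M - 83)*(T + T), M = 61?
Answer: 96795204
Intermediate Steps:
J(T) = -9 - 44*T (J(T) = -9 + (61 - 83)*(T + T) = -9 - 44*T)
p = 8600 (p = -6401 + 15001 = 8600)
(p + J(70))*(20390 - 2826) = (8600 + (-9 - 44*70))*(20390 - 2826) = (8600 + (-9 - 3080))*17564 = (8600 - 3089)*17564 = 5511*17564 = 96795204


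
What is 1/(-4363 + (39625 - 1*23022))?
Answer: 1/12240 ≈ 8.1699e-5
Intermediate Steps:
1/(-4363 + (39625 - 1*23022)) = 1/(-4363 + (39625 - 23022)) = 1/(-4363 + 16603) = 1/12240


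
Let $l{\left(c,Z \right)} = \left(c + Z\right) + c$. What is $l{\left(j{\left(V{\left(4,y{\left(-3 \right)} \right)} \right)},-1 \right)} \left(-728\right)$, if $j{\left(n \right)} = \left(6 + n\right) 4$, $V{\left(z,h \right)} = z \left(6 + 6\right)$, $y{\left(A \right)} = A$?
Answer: $-313768$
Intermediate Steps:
$V{\left(z,h \right)} = 12 z$ ($V{\left(z,h \right)} = z 12 = 12 z$)
$j{\left(n \right)} = 24 + 4 n$
$l{\left(c,Z \right)} = Z + 2 c$ ($l{\left(c,Z \right)} = \left(Z + c\right) + c = Z + 2 c$)
$l{\left(j{\left(V{\left(4,y{\left(-3 \right)} \right)} \right)},-1 \right)} \left(-728\right) = \left(-1 + 2 \left(24 + 4 \cdot 12 \cdot 4\right)\right) \left(-728\right) = \left(-1 + 2 \left(24 + 4 \cdot 48\right)\right) \left(-728\right) = \left(-1 + 2 \left(24 + 192\right)\right) \left(-728\right) = \left(-1 + 2 \cdot 216\right) \left(-728\right) = \left(-1 + 432\right) \left(-728\right) = 431 \left(-728\right) = -313768$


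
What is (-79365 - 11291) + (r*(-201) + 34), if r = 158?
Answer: -122380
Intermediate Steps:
(-79365 - 11291) + (r*(-201) + 34) = (-79365 - 11291) + (158*(-201) + 34) = -90656 + (-31758 + 34) = -90656 - 31724 = -122380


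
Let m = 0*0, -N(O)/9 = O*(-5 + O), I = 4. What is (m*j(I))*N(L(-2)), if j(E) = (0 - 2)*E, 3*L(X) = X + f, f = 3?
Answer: 0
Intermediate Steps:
L(X) = 1 + X/3 (L(X) = (X + 3)/3 = (3 + X)/3 = 1 + X/3)
N(O) = -9*O*(-5 + O)
m = 0
j(E) = -2*E
(m*j(I))*N(L(-2)) = (0*(-2*4))*(9*(1 + (1/3)*(-2))*(5 - (1 + (1/3)*(-2)))) = (0*(-8))*(9*(1 - 2/3)*(5 - (1 - 2/3))) = 0*(9*(1/3)*(5 - 1*1/3)) = 0*(9*(1/3)*(5 - 1/3)) = 0*(9*(1/3)*(14/3)) = 0*14 = 0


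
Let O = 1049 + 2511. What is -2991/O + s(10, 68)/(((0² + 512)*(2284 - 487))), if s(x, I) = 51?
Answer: -114655411/136476160 ≈ -0.84011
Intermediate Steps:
O = 3560
-2991/O + s(10, 68)/(((0² + 512)*(2284 - 487))) = -2991/3560 + 51/(((0² + 512)*(2284 - 487))) = -2991*1/3560 + 51/(((0 + 512)*1797)) = -2991/3560 + 51/((512*1797)) = -2991/3560 + 51/920064 = -2991/3560 + 51*(1/920064) = -2991/3560 + 17/306688 = -114655411/136476160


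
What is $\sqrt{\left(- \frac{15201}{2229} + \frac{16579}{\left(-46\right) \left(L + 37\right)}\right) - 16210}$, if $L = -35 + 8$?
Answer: $\frac{i \sqrt{474638671198565}}{170890} \approx 127.49 i$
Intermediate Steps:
$L = -27$
$\sqrt{\left(- \frac{15201}{2229} + \frac{16579}{\left(-46\right) \left(L + 37\right)}\right) - 16210} = \sqrt{\left(- \frac{15201}{2229} + \frac{16579}{\left(-46\right) \left(-27 + 37\right)}\right) - 16210} = \sqrt{\left(\left(-15201\right) \frac{1}{2229} + \frac{16579}{\left(-46\right) 10}\right) - 16210} = \sqrt{\left(- \frac{5067}{743} + \frac{16579}{-460}\right) - 16210} = \sqrt{\left(- \frac{5067}{743} + 16579 \left(- \frac{1}{460}\right)\right) - 16210} = \sqrt{\left(- \frac{5067}{743} - \frac{16579}{460}\right) - 16210} = \sqrt{- \frac{14649017}{341780} - 16210} = \sqrt{- \frac{5554902817}{341780}} = \frac{i \sqrt{474638671198565}}{170890}$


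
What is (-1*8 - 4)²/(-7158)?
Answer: -24/1193 ≈ -0.020117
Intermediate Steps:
(-1*8 - 4)²/(-7158) = (-8 - 4)²*(-1/7158) = (-12)²*(-1/7158) = 144*(-1/7158) = -24/1193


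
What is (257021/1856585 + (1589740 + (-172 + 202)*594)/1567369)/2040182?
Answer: 3387418530349/5936835312311625430 ≈ 5.7058e-7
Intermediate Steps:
(257021/1856585 + (1589740 + (-172 + 202)*594)/1567369)/2040182 = (257021*(1/1856585) + (1589740 + 30*594)*(1/1567369))*(1/2040182) = (257021/1856585 + (1589740 + 17820)*(1/1567369))*(1/2040182) = (257021/1856585 + 1607560*(1/1567369))*(1/2040182) = (257021/1856585 + 1607560/1567369)*(1/2040182) = (3387418530349/2909953774865)*(1/2040182) = 3387418530349/5936835312311625430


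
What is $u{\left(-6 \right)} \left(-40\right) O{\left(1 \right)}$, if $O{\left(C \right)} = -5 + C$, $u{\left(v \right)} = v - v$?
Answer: $0$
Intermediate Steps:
$u{\left(v \right)} = 0$
$u{\left(-6 \right)} \left(-40\right) O{\left(1 \right)} = 0 \left(-40\right) \left(-5 + 1\right) = 0 \left(-4\right) = 0$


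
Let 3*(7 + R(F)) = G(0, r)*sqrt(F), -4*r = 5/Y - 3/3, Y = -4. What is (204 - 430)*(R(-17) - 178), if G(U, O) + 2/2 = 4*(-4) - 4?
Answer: 41810 + 1582*I*sqrt(17) ≈ 41810.0 + 6522.8*I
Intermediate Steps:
r = 9/16 (r = -(5/(-4) - 3/3)/4 = -(5*(-1/4) - 3*1/3)/4 = -(-5/4 - 1)/4 = -1/4*(-9/4) = 9/16 ≈ 0.56250)
G(U, O) = -21 (G(U, O) = -1 + (4*(-4) - 4) = -1 + (-16 - 4) = -1 - 20 = -21)
R(F) = -7 - 7*sqrt(F) (R(F) = -7 + (-21*sqrt(F))/3 = -7 - 7*sqrt(F))
(204 - 430)*(R(-17) - 178) = (204 - 430)*((-7 - 7*I*sqrt(17)) - 178) = -226*((-7 - 7*I*sqrt(17)) - 178) = -226*(-185 - 7*I*sqrt(17)) = 41810 + 1582*I*sqrt(17)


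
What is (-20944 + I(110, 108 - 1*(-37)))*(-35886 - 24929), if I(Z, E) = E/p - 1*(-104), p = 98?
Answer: 124194872625/98 ≈ 1.2673e+9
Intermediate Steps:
I(Z, E) = 104 + E/98 (I(Z, E) = E/98 - 1*(-104) = E*(1/98) + 104 = E/98 + 104 = 104 + E/98)
(-20944 + I(110, 108 - 1*(-37)))*(-35886 - 24929) = (-20944 + (104 + (108 - 1*(-37))/98))*(-35886 - 24929) = (-20944 + (104 + (108 + 37)/98))*(-60815) = (-20944 + (104 + (1/98)*145))*(-60815) = (-20944 + (104 + 145/98))*(-60815) = (-20944 + 10337/98)*(-60815) = -2042175/98*(-60815) = 124194872625/98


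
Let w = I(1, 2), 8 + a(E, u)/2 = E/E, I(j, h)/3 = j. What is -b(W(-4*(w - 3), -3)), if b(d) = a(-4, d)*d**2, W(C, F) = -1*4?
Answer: 224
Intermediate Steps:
I(j, h) = 3*j
a(E, u) = -14 (a(E, u) = -16 + 2*(E/E) = -16 + 2*1 = -16 + 2 = -14)
w = 3 (w = 3*1 = 3)
W(C, F) = -4
b(d) = -14*d**2
-b(W(-4*(w - 3), -3)) = -(-14)*(-4)**2 = -(-14)*16 = -1*(-224) = 224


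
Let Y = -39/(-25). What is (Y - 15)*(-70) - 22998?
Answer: -110286/5 ≈ -22057.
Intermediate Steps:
Y = 39/25 (Y = -39*(-1/25) = 39/25 ≈ 1.5600)
(Y - 15)*(-70) - 22998 = (39/25 - 15)*(-70) - 22998 = -336/25*(-70) - 22998 = 4704/5 - 22998 = -110286/5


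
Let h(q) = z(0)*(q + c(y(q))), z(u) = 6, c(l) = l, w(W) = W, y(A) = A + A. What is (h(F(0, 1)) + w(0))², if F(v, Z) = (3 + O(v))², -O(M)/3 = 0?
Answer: 26244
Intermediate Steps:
y(A) = 2*A
O(M) = 0 (O(M) = -3*0 = 0)
F(v, Z) = 9 (F(v, Z) = (3 + 0)² = 3² = 9)
h(q) = 18*q (h(q) = 6*(q + 2*q) = 6*(3*q) = 18*q)
(h(F(0, 1)) + w(0))² = (18*9 + 0)² = (162 + 0)² = 162² = 26244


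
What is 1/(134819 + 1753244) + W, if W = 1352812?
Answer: 2554194283157/1888063 ≈ 1.3528e+6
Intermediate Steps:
1/(134819 + 1753244) + W = 1/(134819 + 1753244) + 1352812 = 1/1888063 + 1352812 = 2554194283157/1888063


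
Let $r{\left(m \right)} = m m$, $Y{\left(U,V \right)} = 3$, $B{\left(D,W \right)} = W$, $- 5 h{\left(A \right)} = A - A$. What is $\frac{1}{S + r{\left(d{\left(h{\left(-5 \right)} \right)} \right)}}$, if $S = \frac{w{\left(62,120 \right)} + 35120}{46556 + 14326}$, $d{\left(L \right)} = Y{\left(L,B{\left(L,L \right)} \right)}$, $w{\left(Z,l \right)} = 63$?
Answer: $\frac{60882}{583121} \approx 0.10441$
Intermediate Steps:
$h{\left(A \right)} = 0$ ($h{\left(A \right)} = - \frac{A - A}{5} = \left(- \frac{1}{5}\right) 0 = 0$)
$d{\left(L \right)} = 3$
$r{\left(m \right)} = m^{2}$
$S = \frac{35183}{60882}$ ($S = \frac{63 + 35120}{46556 + 14326} = \frac{35183}{60882} \approx 0.57789$)
$\frac{1}{S + r{\left(d{\left(h{\left(-5 \right)} \right)} \right)}} = \frac{1}{\frac{35183}{60882} + 3^{2}} = \frac{1}{\frac{35183}{60882} + 9} = \frac{1}{\frac{583121}{60882}} = \frac{60882}{583121}$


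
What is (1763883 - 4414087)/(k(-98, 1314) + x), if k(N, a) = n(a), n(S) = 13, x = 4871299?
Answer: -662551/1217828 ≈ -0.54404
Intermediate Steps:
k(N, a) = 13
(1763883 - 4414087)/(k(-98, 1314) + x) = (1763883 - 4414087)/(13 + 4871299) = -2650204/4871312 = -2650204*1/4871312 = -662551/1217828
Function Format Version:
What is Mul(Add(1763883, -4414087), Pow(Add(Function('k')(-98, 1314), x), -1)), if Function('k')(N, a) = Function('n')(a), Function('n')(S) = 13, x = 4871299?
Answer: Rational(-662551, 1217828) ≈ -0.54404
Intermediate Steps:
Function('k')(N, a) = 13
Mul(Add(1763883, -4414087), Pow(Add(Function('k')(-98, 1314), x), -1)) = Mul(Add(1763883, -4414087), Pow(Add(13, 4871299), -1)) = Mul(-2650204, Pow(4871312, -1)) = Mul(-2650204, Rational(1, 4871312)) = Rational(-662551, 1217828)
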